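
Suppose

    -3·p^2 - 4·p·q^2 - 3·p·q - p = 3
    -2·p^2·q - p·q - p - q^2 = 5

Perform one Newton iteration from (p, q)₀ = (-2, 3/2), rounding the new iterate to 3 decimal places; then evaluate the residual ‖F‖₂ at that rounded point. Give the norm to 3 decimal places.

6.752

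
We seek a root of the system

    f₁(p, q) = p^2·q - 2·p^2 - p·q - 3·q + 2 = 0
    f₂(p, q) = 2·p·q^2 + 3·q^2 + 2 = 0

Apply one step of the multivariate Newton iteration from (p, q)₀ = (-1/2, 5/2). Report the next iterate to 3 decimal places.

(-5.100, 6.800)

At (-1/2, 5/2): F = (-4.125, 14.500).
Jacobian J = [[2·p·q - 4·p - q, p^2 - p - 3], [2·q^2, 4·p·q + 6·q]].
At the point, J = [[-3.000, -2.250], [12.500, 10.000]] (det J = -1.875).
Solving J·Δ = −F gives Δ = (-4.600, 4.300).
Then the next iterate is (p, q)₁ = (-5.100, 6.800).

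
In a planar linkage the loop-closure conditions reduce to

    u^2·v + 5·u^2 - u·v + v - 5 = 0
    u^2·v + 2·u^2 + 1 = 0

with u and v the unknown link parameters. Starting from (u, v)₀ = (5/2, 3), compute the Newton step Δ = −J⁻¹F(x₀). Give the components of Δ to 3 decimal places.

At (5/2, 3): F = (40.500, 32.250).
Jacobian J = [[2·u·v + 10·u - v, u^2 - u + 1], [2·u·v + 4·u, u^2]].
At the point, J = [[37.000, 4.750], [25.000, 6.250]] (det J = 112.500).
Solving J·Δ = −F gives Δ = (-0.888, -1.607).

(-0.888, -1.607)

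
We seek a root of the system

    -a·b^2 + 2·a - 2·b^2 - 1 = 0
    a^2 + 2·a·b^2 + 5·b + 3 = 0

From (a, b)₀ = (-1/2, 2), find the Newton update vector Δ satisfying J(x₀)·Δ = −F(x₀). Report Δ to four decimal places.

(-1.1875, -0.9375)

At (-1/2, 2): F = (-8.0000, 9.2500).
Jacobian J = [[-b^2 + 2, -2·a·b - 4·b], [2·a + 2·b^2, 4·a·b + 5]].
At the point, J = [[-2.0000, -6.0000], [7.0000, 1.0000]] (det J = 40.0000).
Solving J·Δ = −F gives Δ = (-1.1875, -0.9375).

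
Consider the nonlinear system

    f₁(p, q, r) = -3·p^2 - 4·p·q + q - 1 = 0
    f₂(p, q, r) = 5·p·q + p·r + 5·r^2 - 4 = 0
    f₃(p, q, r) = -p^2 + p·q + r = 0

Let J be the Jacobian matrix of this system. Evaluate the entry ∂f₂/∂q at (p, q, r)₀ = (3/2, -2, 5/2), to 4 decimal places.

7.5000

∂f₂/∂q = 5·p.
At (3/2, -2, 5/2) this is 7.5000.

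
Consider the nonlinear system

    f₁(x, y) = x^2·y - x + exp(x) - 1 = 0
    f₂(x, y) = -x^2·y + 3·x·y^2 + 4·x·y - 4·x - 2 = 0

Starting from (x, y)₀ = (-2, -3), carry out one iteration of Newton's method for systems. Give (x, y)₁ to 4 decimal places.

At (-2, -3): F = (-10.864665, -12.0000).
Jacobian J = [[2·x·y + exp(x) - 1, x^2], [-2·x·y + 3·y^2 + 4·y - 4, -x^2 + 6·x·y + 4·x]].
At the point, J = [[11.135335, 4.0000], [-1.0000, 24.0000]] (det J = 271.248047).
Solving J·Δ = −F gives Δ = (0.7843, 0.5327).
Then the next iterate is (x, y)₁ = (-1.2157, -2.4673).

(-1.2157, -2.4673)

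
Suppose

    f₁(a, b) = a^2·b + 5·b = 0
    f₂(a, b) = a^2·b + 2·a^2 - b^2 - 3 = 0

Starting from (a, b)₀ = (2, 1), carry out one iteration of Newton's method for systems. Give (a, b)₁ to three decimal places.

At (2, 1): F = (9.000, 8.000).
Jacobian J = [[2·a·b, a^2 + 5], [2·a·b + 4·a, a^2 - 2·b]].
At the point, J = [[4.000, 9.000], [12.000, 2.000]] (det J = -100.000).
Solving J·Δ = −F gives Δ = (-0.540, -0.760).
Then the next iterate is (a, b)₁ = (1.460, 0.240).

(1.460, 0.240)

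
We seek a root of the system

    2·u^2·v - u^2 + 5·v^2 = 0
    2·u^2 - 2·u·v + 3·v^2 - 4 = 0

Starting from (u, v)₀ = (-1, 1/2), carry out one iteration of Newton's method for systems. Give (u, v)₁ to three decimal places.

At (-1, 1/2): F = (1.250, -0.250).
Jacobian J = [[4·u·v - 2·u, 2·u^2 + 10·v], [4·u - 2·v, -2·u + 6·v]].
At the point, J = [[0.000, 7.000], [-5.000, 5.000]] (det J = 35.000).
Solving J·Δ = −F gives Δ = (-0.229, -0.179).
Then the next iterate is (u, v)₁ = (-1.229, 0.321).

(-1.229, 0.321)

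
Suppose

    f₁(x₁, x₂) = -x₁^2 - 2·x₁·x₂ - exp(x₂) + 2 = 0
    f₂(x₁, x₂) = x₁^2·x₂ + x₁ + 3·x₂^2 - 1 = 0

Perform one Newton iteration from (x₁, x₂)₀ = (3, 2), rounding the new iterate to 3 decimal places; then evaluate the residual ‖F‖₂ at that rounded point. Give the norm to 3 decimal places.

22.298

At (3, 2): F = (-26.38906, 32.000).
Jacobian J = [[-2·x₁ - 2·x₂, -2·x₁ - exp(x₂)], [2·x₁·x₂ + 1, x₁^2 + 6·x₂]].
At the point, J = [[-10.000, -13.38906], [13.000, 21.000]] (det J = -35.94227).
Solving J·Δ = −F gives Δ = (-3.498, 0.642).
Then the next iterate is (x₁, x₂)₁ = (-0.498, 2.642).
Re-evaluating at (-0.498, 2.642): F = (-9.65783, 20.09772), so ‖F‖₂ = 22.298.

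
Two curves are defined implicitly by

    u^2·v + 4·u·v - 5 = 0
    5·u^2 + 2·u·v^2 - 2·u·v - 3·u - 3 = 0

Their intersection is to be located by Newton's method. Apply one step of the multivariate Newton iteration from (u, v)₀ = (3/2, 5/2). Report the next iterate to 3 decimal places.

(0.202, 3.359)

At (3/2, 5/2): F = (15.625, 15.000).
Jacobian J = [[2·u·v + 4·v, u^2 + 4·u], [10·u + 2·v^2 - 2·v - 3, 4·u·v - 2·u]].
At the point, J = [[17.500, 8.250], [19.500, 12.000]] (det J = 49.125).
Solving J·Δ = −F gives Δ = (-1.298, 0.859).
Then the next iterate is (u, v)₁ = (0.202, 3.359).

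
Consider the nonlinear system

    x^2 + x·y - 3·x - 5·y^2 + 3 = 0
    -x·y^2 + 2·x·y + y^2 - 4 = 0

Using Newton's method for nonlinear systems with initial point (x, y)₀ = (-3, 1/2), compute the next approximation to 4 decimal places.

At (-3, 1/2): F = (18.2500, -6.0000).
Jacobian J = [[2·x + y - 3, x - 10·y], [-y^2 + 2·y, -2·x·y + 2·x + 2·y]].
At the point, J = [[-8.5000, -8.0000], [0.7500, -2.0000]] (det J = 23.0000).
Solving J·Δ = −F gives Δ = (3.6739, -1.6223).
Then the next iterate is (x, y)₁ = (0.6739, -1.1223).

(0.6739, -1.1223)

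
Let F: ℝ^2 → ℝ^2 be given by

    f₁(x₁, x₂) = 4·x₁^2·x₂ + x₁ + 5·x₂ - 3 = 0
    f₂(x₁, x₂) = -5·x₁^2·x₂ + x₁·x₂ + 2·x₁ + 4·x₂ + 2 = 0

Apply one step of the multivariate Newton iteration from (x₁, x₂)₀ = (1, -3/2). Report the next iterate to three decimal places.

At (1, -3/2): F = (-15.500, 4.000).
Jacobian J = [[8·x₁·x₂ + 1, 4·x₁^2 + 5], [-10·x₁·x₂ + x₂ + 2, -5·x₁^2 + x₁ + 4]].
At the point, J = [[-11.000, 9.000], [15.500, 0.000]] (det J = -139.500).
Solving J·Δ = −F gives Δ = (-0.258, 1.407).
Then the next iterate is (x₁, x₂)₁ = (0.742, -0.093).

(0.742, -0.093)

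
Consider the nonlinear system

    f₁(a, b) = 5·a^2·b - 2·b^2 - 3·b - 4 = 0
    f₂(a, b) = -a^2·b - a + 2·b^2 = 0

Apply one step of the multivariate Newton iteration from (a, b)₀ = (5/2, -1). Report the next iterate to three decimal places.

At (5/2, -1): F = (-34.250, 5.750).
Jacobian J = [[10·a·b, 5·a^2 - 4·b - 3], [-2·a·b - 1, -a^2 + 4·b]].
At the point, J = [[-25.000, 32.250], [4.000, -10.250]] (det J = 127.250).
Solving J·Δ = −F gives Δ = (-1.302, 0.053).
Then the next iterate is (a, b)₁ = (1.198, -0.947).

(1.198, -0.947)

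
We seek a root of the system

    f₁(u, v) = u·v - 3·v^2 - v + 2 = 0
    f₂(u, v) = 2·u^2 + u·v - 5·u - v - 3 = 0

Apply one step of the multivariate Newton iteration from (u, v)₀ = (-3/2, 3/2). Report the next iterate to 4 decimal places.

(-0.7777, 0.8551)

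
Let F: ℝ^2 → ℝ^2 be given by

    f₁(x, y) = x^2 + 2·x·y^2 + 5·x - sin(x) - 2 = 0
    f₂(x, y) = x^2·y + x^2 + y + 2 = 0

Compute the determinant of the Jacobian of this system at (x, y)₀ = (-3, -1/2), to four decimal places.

J = [[2·x + 2·y^2 - cos(x) + 5, 4·x·y], [2·x·y + 2·x, x^2 + 1]].
At the point, J = [[0.489992, 6.0000], [-3.0000, 10.0000]].
det J = 22.8999.

22.8999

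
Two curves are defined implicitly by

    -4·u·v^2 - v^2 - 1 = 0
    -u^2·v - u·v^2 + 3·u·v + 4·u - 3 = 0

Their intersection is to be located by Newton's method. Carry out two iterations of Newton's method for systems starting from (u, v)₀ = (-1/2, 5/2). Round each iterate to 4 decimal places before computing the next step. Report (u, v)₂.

At (-1/2, 5/2): F = (5.2500, -6.2500).
Jacobian J = [[-4·v^2, -8·u·v - 2·v], [-2·u·v - v^2 + 3·v + 4, -u^2 - 2·u·v + 3·u]].
At the point, J = [[-25.0000, 5.0000], [7.7500, 0.7500]] (det J = -57.5000).
Solving J·Δ = −F gives Δ = (0.6120, 2.0098).
Then the next iterate is (u, v)₁ = (0.1120, 4.5098).
Round to (0.1120, 4.5098) and repeat: F = (-30.449853, -3.371167), J = [[-81.353184, -13.060381], [-3.819091, -0.686739]].
Δ = (3.8596, -26.3730), so (u, v)₂ = (3.9716, -21.8632).

(3.9716, -21.8632)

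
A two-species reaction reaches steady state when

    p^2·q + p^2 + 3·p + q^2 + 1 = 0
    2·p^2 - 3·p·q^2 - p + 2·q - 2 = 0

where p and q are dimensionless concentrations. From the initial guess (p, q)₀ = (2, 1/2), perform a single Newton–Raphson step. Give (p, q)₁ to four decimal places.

At (2, 1/2): F = (13.2500, 3.5000).
Jacobian J = [[2·p·q + 2·p + 3, p^2 + 2·q], [4·p - 3·q^2 - 1, -6·p·q + 2]].
At the point, J = [[9.0000, 5.0000], [6.2500, -4.0000]] (det J = -67.2500).
Solving J·Δ = −F gives Δ = (-1.0483, -0.7630).
Then the next iterate is (p, q)₁ = (0.9517, -0.2630).

(0.9517, -0.2630)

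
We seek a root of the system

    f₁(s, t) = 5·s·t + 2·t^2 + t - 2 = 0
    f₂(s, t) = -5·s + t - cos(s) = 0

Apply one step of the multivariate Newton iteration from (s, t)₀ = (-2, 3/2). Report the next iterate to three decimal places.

(0.420, 3.883)

At (-2, 3/2): F = (-11.000, 11.91615).
Jacobian J = [[5·t, 5·s + 4·t + 1], [sin(s) - 5, 1]].
At the point, J = [[7.500, -3.000], [-5.90930, 1.000]] (det J = -10.22789).
Solving J·Δ = −F gives Δ = (2.420, 2.383).
Then the next iterate is (s, t)₁ = (0.420, 3.883).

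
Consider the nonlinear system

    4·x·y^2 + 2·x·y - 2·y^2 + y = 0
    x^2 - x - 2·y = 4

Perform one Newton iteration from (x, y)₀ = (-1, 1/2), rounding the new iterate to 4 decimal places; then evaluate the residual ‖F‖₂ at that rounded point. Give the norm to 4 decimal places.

At (-1, 1/2): F = (-2.0000, -3.0000).
Jacobian J = [[4·y^2 + 2·y, 8·x·y + 2·x - 4·y + 1], [2·x - 1, -2]].
At the point, J = [[2.0000, -7.0000], [-3.0000, -2.0000]] (det J = -25.0000).
Solving J·Δ = −F gives Δ = (-0.6800, -0.4800).
Then the next iterate is (x, y)₁ = (-1.6800, 0.0200).
Re-evaluating at (-1.6800, 0.0200): F = (-0.050688, 0.4624), so ‖F‖₂ = 0.4652.

0.4652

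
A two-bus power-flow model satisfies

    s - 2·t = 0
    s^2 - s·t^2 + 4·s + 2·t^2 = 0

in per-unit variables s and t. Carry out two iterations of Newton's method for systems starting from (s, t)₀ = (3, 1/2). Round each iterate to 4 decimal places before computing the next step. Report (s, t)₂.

At (3, 1/2): F = (2.0000, 20.7500).
Jacobian J = [[1, -2], [2·s - t^2 + 4, -2·s·t + 4·t]].
At the point, J = [[1.0000, -2.0000], [9.7500, -1.0000]] (det J = 18.5000).
Solving J·Δ = −F gives Δ = (-2.1351, -0.0676).
Then the next iterate is (s, t)₁ = (0.8649, 0.4324).
Round to (0.8649, 0.4324) and repeat: F = (0.0001, 4.419881), J = [[1.0000, -2.0000], [5.542830, 0.981634]].
Δ = (-0.7325, -0.3662), so (s, t)₂ = (0.1324, 0.0662).

(0.1324, 0.0662)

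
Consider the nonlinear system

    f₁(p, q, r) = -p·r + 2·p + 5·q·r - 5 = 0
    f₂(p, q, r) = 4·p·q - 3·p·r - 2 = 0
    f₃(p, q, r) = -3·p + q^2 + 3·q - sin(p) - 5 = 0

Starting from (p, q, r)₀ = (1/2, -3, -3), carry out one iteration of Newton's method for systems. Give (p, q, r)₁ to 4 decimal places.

At (1/2, -3, -3): F = (42.5000, -3.5000, -6.979426).
Jacobian J = [[-r + 2, 5·r, -p + 5·q], [4·q - 3·r, 4·p, -3·p], [-cos(p) - 3, 2·q + 3, 0]].
At the point, J = [[5.0000, -15.0000, -15.5000], [-3.0000, 2.0000, -1.5000], [-3.877583, -3.0000, 0.0000]] (det J = -369.450667).
Solving J·Δ = −F gives Δ = (-1.9689, 0.2183, 1.8955).
Then the next iterate is (p, q, r)₁ = (-1.4689, -2.7817, -1.1045).

(-1.4689, -2.7817, -1.1045)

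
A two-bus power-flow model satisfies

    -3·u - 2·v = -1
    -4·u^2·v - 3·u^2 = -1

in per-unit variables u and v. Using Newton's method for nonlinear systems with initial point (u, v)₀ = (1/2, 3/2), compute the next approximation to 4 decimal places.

At (1/2, 3/2): F = (-3.5000, -1.2500).
Jacobian J = [[-3, -2], [-8·u·v - 6·u, -4·u^2]].
At the point, J = [[-3.0000, -2.0000], [-9.0000, -1.0000]] (det J = -15.0000).
Solving J·Δ = −F gives Δ = (0.0667, -1.8500).
Then the next iterate is (u, v)₁ = (0.5667, -0.3500).

(0.5667, -0.3500)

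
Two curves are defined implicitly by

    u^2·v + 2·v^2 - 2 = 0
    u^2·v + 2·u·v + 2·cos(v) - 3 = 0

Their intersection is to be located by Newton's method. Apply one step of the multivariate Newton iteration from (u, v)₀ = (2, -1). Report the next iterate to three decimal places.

(1.000, -0.595)

At (2, -1): F = (-4.000, -9.91940).
Jacobian J = [[2·u·v, u^2 + 4·v], [2·u·v + 2·v, u^2 + 2·u - 2·sin(v)]].
At the point, J = [[-4.000, 0.000], [-6.000, 9.68294]] (det J = -38.73177).
Solving J·Δ = −F gives Δ = (-1.000, 0.405).
Then the next iterate is (u, v)₁ = (1.000, -0.595).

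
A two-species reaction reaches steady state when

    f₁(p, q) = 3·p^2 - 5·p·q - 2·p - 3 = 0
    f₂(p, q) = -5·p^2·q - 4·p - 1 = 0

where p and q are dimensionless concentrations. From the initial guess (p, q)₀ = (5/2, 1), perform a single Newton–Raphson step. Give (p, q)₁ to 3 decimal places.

At (5/2, 1): F = (-1.750, -42.250).
Jacobian J = [[6·p - 5·q - 2, -5·p], [-10·p·q - 4, -5·p^2]].
At the point, J = [[8.000, -12.500], [-29.000, -31.250]] (det J = -612.500).
Solving J·Δ = −F gives Δ = (-0.773, -0.635).
Then the next iterate is (p, q)₁ = (1.727, 0.365).

(1.727, 0.365)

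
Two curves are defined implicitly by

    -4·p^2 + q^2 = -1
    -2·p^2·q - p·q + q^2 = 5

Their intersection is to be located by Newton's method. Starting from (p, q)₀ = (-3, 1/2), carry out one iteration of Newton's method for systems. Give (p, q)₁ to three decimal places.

At (-3, 1/2): F = (-34.750, -12.250).
Jacobian J = [[-8·p, 2·q], [-4·p·q - q, -2·p^2 - p + 2·q]].
At the point, J = [[24.000, 1.000], [5.500, -14.000]] (det J = -341.500).
Solving J·Δ = −F gives Δ = (1.460, -0.301).
Then the next iterate is (p, q)₁ = (-1.540, 0.199).

(-1.540, 0.199)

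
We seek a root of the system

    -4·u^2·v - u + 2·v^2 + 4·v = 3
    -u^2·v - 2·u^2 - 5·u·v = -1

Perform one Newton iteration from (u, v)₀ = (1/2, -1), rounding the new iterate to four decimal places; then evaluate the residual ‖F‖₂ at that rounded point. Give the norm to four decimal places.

395.3993

At (1/2, -1): F = (-4.5000, 3.2500).
Jacobian J = [[-8·u·v - 1, -4·u^2 + 4·v + 4], [-2·u·v - 4·u - 5·v, -u^2 - 5·u]].
At the point, J = [[3.0000, -1.0000], [4.0000, -2.7500]] (det J = -4.2500).
Solving J·Δ = −F gives Δ = (3.6765, 6.5294).
Then the next iterate is (u, v)₁ = (4.1765, 5.5294).
Re-evaluating at (4.1765, 5.5294): F = (-309.711035, -245.804166), so ‖F‖₂ = 395.3993.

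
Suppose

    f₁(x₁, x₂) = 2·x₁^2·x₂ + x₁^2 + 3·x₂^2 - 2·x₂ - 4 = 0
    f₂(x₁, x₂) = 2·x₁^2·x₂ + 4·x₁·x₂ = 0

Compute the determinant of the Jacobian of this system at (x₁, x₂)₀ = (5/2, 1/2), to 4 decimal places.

J = [[4·x₁·x₂ + 2·x₁, 2·x₁^2 + 6·x₂ - 2], [4·x₁·x₂ + 4·x₂, 2·x₁^2 + 4·x₁]].
At the point, J = [[10.0000, 13.5000], [7.0000, 22.5000]].
det J = 130.5000.

130.5000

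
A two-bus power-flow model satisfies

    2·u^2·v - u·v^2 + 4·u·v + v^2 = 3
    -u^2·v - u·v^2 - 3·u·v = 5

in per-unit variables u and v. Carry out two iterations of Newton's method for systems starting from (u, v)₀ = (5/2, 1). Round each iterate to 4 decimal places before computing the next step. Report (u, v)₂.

(8.3415, 1.4152)

At (5/2, 1): F = (18.0000, -21.2500).
Jacobian J = [[4·u·v - v^2 + 4·v, 2·u^2 - 2·u·v + 4·u + 2·v], [-2·u·v - v^2 - 3·v, -u^2 - 2·u·v - 3·u]].
At the point, J = [[13.0000, 19.5000], [-9.0000, -18.7500]] (det J = -68.2500).
Solving J·Δ = −F gives Δ = (1.1264, -1.6740).
Then the next iterate is (u, v)₁ = (3.6264, -0.6740).
Round to (3.6264, -0.6740) and repeat: F = (-31.697132, 9.548818), J = [[-12.927050, 44.347541], [6.456111, -19.141590]].
Δ = (4.7151, 2.0892), so (u, v)₂ = (8.3415, 1.4152).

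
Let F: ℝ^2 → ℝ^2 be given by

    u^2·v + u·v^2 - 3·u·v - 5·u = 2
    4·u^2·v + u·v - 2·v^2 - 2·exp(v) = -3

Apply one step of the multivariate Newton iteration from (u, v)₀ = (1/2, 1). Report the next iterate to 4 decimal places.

At (1/2, 1): F = (-5.2500, -2.936564).
Jacobian J = [[2·u·v + v^2 - 3·v - 5, u^2 + 2·u·v - 3·u], [8·u·v + v, 4·u^2 + u - 4·v - 2·exp(v)]].
At the point, J = [[-6.0000, -0.2500], [5.0000, -7.936564]] (det J = 48.869382).
Solving J·Δ = −F gives Δ = (-0.8376, -0.8977).
Then the next iterate is (u, v)₁ = (-0.3376, 0.1023).

(-0.3376, 0.1023)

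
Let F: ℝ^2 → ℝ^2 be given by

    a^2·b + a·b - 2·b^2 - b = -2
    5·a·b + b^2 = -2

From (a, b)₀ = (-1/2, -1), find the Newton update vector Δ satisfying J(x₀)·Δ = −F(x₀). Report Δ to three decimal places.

At (-1/2, -1): F = (1.250, 5.500).
Jacobian J = [[2·a·b + b, a^2 + a - 4·b - 1], [5·b, 5·a + 2·b]].
At the point, J = [[0.000, 2.750], [-5.000, -4.500]] (det J = 13.750).
Solving J·Δ = −F gives Δ = (1.509, -0.455).

(1.509, -0.455)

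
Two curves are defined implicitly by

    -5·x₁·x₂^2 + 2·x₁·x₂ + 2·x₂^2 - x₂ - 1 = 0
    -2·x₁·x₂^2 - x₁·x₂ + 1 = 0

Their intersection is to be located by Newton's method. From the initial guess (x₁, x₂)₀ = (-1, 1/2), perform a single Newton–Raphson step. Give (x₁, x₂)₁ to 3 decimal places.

(2.154, 0.885)

At (-1, 1/2): F = (-0.750, 2.000).
Jacobian J = [[-5·x₂^2 + 2·x₂, -10·x₁·x₂ + 2·x₁ + 4·x₂ - 1], [-2·x₂^2 - x₂, -4·x₁·x₂ - x₁]].
At the point, J = [[-0.250, 4.000], [-1.000, 3.000]] (det J = 3.250).
Solving J·Δ = −F gives Δ = (3.154, 0.385).
Then the next iterate is (x₁, x₂)₁ = (2.154, 0.885).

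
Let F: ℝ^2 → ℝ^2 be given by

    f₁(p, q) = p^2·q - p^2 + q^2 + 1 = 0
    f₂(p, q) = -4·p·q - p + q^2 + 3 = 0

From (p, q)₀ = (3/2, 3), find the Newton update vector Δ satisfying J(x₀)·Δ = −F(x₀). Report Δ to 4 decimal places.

At (3/2, 3): F = (14.5000, -7.5000).
Jacobian J = [[2·p·q - 2·p, p^2 + 2·q], [-4·q - 1, -4·p + 2·q]].
At the point, J = [[6.0000, 8.2500], [-13.0000, 0.0000]] (det J = 107.2500).
Solving J·Δ = −F gives Δ = (-0.5769, -1.3380).

(-0.5769, -1.3380)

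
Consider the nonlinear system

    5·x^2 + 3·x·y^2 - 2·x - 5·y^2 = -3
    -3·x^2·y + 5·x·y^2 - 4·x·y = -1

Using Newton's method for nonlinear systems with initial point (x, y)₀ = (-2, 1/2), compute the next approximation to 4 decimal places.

(-0.9360, 0.6490)

At (-2, 1/2): F = (24.2500, -3.5000).
Jacobian J = [[10·x + 3·y^2 - 2, 6·x·y - 10·y], [-6·x·y + 5·y^2 - 4·y, -3·x^2 + 10·x·y - 4·x]].
At the point, J = [[-21.2500, -11.0000], [5.2500, -14.0000]] (det J = 355.2500).
Solving J·Δ = −F gives Δ = (1.0640, 0.1490).
Then the next iterate is (x, y)₁ = (-0.9360, 0.6490).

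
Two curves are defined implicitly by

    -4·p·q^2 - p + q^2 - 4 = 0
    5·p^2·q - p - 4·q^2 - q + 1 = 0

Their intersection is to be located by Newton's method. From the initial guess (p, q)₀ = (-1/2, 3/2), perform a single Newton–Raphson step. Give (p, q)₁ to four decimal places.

(-0.6337, 0.9903)

At (-1/2, 3/2): F = (3.2500, -7.1250).
Jacobian J = [[-4·q^2 - 1, -8·p·q + 2·q], [10·p·q - 1, 5·p^2 - 8·q - 1]].
At the point, J = [[-10.0000, 9.0000], [-8.5000, -11.7500]] (det J = 194.0000).
Solving J·Δ = −F gives Δ = (-0.1337, -0.5097).
Then the next iterate is (p, q)₁ = (-0.6337, 0.9903).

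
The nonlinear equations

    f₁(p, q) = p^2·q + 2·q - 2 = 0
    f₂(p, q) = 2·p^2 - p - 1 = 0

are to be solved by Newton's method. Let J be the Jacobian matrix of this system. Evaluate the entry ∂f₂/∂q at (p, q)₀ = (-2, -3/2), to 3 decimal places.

0.000

∂f₂/∂q = 0.
At (-2, -3/2) this is 0.000.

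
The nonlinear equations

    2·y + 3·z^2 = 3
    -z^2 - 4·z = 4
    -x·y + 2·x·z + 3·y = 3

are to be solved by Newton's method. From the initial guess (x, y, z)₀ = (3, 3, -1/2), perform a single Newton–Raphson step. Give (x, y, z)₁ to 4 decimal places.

At (3, 3, -1/2): F = (3.7500, -2.2500, -6.0000).
Jacobian J = [[0, 2, 6·z], [0, 0, -2·z - 4], [-y + 2·z, -x + 3, 2·x]].
At the point, J = [[0.0000, 2.0000, -3.0000], [0.0000, 0.0000, -3.0000], [-4.0000, 0.0000, 6.0000]] (det J = 24.0000).
Solving J·Δ = −F gives Δ = (-2.6250, -3.0000, -0.7500).
Then the next iterate is (x, y, z)₁ = (0.3750, 0.0000, -1.2500).

(0.3750, 0.0000, -1.2500)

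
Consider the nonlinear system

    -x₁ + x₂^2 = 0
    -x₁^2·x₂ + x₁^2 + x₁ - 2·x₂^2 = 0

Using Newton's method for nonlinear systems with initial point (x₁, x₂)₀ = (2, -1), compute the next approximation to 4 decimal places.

At (2, -1): F = (-1.0000, 8.0000).
Jacobian J = [[-1, 2·x₂], [-2·x₁·x₂ + 2·x₁ + 1, -x₁^2 - 4·x₂]].
At the point, J = [[-1.0000, -2.0000], [9.0000, 0.0000]] (det J = 18.0000).
Solving J·Δ = −F gives Δ = (-0.8889, -0.0556).
Then the next iterate is (x₁, x₂)₁ = (1.1111, -1.0556).

(1.1111, -1.0556)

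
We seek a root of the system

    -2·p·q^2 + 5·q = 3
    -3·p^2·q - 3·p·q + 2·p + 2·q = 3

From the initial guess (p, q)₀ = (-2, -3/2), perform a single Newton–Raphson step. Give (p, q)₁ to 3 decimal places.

At (-2, -3/2): F = (-1.500, -1.000).
Jacobian J = [[-2·q^2, -4·p·q + 5], [-6·p·q - 3·q + 2, -3·p^2 - 3·p + 2]].
At the point, J = [[-4.500, -7.000], [-11.500, -4.000]] (det J = -62.500).
Solving J·Δ = −F gives Δ = (-0.016, -0.204).
Then the next iterate is (p, q)₁ = (-2.016, -1.704).

(-2.016, -1.704)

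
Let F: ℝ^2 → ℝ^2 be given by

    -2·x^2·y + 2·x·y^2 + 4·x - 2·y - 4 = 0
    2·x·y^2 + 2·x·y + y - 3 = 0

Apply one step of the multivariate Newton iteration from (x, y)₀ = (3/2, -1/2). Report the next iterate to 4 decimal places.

At (3/2, -1/2): F = (6.0000, -4.2500).
Jacobian J = [[-4·x·y + 2·y^2 + 4, -2·x^2 + 4·x·y - 2], [2·y^2 + 2·y, 4·x·y + 2·x + 1]].
At the point, J = [[7.5000, -9.5000], [-0.5000, 1.0000]] (det J = 2.7500).
Solving J·Δ = −F gives Δ = (12.5000, 10.5000).
Then the next iterate is (x, y)₁ = (14.0000, 10.0000).

(14.0000, 10.0000)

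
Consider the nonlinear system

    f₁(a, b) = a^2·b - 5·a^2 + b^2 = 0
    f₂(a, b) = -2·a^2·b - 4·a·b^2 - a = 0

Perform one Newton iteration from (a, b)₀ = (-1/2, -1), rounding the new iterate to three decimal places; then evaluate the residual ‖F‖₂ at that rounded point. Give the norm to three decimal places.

0.932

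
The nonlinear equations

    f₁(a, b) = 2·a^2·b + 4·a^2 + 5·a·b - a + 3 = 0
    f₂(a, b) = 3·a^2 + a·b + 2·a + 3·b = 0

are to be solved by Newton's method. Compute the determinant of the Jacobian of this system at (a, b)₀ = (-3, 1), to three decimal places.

J = [[4·a·b + 8·a + 5·b - 1, 2·a^2 + 5·a], [6·a + b + 2, a + 3]].
At the point, J = [[-32.000, 3.000], [-15.000, 0.000]].
det J = 45.000.

45.000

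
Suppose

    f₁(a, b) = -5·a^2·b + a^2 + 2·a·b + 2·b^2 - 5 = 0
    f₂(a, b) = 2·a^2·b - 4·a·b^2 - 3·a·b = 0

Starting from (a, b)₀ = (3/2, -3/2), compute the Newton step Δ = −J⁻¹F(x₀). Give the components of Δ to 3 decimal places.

At (3/2, -3/2): F = (14.125, -13.500).
Jacobian J = [[-10·a·b + 2·a + 2·b, -5·a^2 + 2·a + 4·b], [4·a·b - 4·b^2 - 3·b, 2·a^2 - 8·a·b - 3·a]].
At the point, J = [[22.500, -14.250], [-13.500, 18.000]] (det J = 212.625).
Solving J·Δ = −F gives Δ = (-0.291, 0.532).

(-0.291, 0.532)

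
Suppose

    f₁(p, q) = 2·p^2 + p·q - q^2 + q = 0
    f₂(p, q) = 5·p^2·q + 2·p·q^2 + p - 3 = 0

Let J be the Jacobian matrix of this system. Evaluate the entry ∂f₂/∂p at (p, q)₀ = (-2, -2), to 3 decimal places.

49.000

∂f₂/∂p = 10·p·q + 2·q^2 + 1.
At (-2, -2) this is 49.000.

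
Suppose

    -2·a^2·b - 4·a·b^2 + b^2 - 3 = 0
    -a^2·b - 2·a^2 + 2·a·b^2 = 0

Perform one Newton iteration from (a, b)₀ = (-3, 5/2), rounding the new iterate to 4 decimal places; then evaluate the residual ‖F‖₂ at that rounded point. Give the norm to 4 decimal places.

At (-3, 5/2): F = (33.2500, -78.0000).
Jacobian J = [[-4·a·b - 4·b^2, -2·a^2 - 8·a·b + 2·b], [-2·a·b - 4·a + 2·b^2, -a^2 + 4·a·b]].
At the point, J = [[5.0000, 47.0000], [39.5000, -39.0000]] (det J = -2051.5000).
Solving J·Δ = −F gives Δ = (1.1549, -0.8303).
Then the next iterate is (a, b)₁ = (-1.8451, 1.6697).
Re-evaluating at (-1.8451, 1.6697): F = (8.995068, -22.781006), so ‖F‖₂ = 24.4926.

24.4926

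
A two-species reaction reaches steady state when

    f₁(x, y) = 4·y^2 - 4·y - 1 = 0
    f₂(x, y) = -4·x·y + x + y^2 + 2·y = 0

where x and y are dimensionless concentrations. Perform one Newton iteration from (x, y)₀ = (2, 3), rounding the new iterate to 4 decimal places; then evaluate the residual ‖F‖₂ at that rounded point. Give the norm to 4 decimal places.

5.5280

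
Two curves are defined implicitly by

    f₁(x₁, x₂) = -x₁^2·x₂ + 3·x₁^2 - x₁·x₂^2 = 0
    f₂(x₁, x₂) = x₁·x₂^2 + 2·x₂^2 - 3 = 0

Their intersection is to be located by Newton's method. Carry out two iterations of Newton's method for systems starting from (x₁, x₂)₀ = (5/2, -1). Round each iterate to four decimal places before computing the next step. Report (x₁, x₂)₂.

(0.7295, -1.0365)

At (5/2, -1): F = (22.5000, 1.5000).
Jacobian J = [[-2·x₁·x₂ + 6·x₁ - x₂^2, -x₁^2 - 2·x₁·x₂], [x₂^2, 2·x₁·x₂ + 4·x₂]].
At the point, J = [[19.0000, -1.2500], [1.0000, -9.0000]] (det J = -169.7500).
Solving J·Δ = −F gives Δ = (-1.1819, 0.0353).
Then the next iterate is (x₁, x₂)₁ = (1.3181, -0.9647).
Round to (1.3181, -0.9647) and repeat: F = (5.661536, 0.087977), J = [[9.521096, 0.805755], [0.930646, -6.401942]].
Δ = (-0.5886, -0.0718), so (x₁, x₂)₂ = (0.7295, -1.0365).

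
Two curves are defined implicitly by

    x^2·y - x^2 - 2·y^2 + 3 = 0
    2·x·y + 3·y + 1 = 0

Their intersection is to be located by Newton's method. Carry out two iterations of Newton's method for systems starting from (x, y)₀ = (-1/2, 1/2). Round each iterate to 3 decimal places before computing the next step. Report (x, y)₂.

(-2.242, 0.879)

At (-1/2, 1/2): F = (2.375, 2.000).
Jacobian J = [[2·x·y - 2·x, x^2 - 4·y], [2·y, 2·x + 3]].
At the point, J = [[0.500, -1.750], [1.000, 2.000]] (det J = 2.750).
Solving J·Δ = −F gives Δ = (-3.000, 0.500).
Then the next iterate is (x, y)₁ = (-3.500, 1.000).
Round to (-3.500, 1.000) and repeat: F = (1.000, -3.000), J = [[0.000, 8.250], [2.000, -4.000]].
Δ = (1.258, -0.121), so (x, y)₂ = (-2.242, 0.879).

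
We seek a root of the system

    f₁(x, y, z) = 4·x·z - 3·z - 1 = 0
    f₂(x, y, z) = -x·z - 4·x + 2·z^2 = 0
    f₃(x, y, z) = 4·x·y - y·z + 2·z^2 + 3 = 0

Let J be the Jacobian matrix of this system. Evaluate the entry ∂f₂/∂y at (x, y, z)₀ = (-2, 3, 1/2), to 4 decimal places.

0.0000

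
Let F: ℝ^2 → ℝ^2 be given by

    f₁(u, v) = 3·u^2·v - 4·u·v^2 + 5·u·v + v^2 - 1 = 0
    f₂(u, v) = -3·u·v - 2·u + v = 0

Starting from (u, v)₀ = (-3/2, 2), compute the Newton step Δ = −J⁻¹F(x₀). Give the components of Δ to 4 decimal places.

(2.8052, 1.5349)

At (-3/2, 2): F = (25.5000, 14.0000).
Jacobian J = [[6·u·v - 4·v^2 + 5·v, 3·u^2 - 8·u·v + 5·u + 2·v], [-3·v - 2, -3·u + 1]].
At the point, J = [[-24.0000, 27.2500], [-8.0000, 5.5000]] (det J = 86.0000).
Solving J·Δ = −F gives Δ = (2.8052, 1.5349).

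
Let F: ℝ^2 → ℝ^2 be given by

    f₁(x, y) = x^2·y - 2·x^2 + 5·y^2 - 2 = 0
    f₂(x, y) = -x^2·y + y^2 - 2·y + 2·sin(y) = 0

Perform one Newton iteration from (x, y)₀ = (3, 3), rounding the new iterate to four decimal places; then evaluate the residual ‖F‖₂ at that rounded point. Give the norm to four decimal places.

14.8314

At (3, 3): F = (52.0000, -23.717760).
Jacobian J = [[2·x·y - 4·x, x^2 + 10·y], [-2·x·y, -x^2 + 2·y + 2·cos(y) - 2]].
At the point, J = [[6.0000, 39.0000], [-18.0000, -6.979985]] (det J = 660.120090).
Solving J·Δ = −F gives Δ = (-0.8514, -1.2023).
Then the next iterate is (x, y)₁ = (2.1486, 1.7977).
Re-evaluating at (2.1486, 1.7977): F = (13.224712, -6.713989), so ‖F‖₂ = 14.8314.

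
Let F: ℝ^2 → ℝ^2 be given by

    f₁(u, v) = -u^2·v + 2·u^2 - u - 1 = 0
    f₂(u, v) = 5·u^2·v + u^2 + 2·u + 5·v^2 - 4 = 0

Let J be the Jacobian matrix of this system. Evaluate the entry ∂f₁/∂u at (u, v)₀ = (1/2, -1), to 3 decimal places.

∂f₁/∂u = -2·u·v + 4·u - 1.
At (1/2, -1) this is 2.000.

2.000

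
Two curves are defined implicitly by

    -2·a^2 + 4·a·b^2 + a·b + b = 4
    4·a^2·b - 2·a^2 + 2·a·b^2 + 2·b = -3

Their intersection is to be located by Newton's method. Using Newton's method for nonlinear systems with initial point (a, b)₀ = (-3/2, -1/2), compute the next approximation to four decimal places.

At (-3/2, -1/2): F = (-9.7500, -7.7500).
Jacobian J = [[-4·a + 4·b^2 + b, 8·a·b + a + 1], [8·a·b - 4·a + 2·b^2, 4·a^2 + 4·a·b + 2]].
At the point, J = [[6.5000, 5.5000], [12.5000, 14.0000]] (det J = 22.2500).
Solving J·Δ = −F gives Δ = (4.2191, -3.2135).
Then the next iterate is (a, b)₁ = (2.7191, -3.7135).

(2.7191, -3.7135)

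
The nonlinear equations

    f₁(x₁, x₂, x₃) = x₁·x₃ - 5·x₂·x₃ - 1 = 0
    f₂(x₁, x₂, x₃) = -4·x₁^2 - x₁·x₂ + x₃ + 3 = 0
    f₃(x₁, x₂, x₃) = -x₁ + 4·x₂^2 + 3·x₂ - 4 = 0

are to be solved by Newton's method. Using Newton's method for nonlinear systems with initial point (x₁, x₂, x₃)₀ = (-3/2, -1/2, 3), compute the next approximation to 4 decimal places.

(-9.3929, 4.3929, 98.0714)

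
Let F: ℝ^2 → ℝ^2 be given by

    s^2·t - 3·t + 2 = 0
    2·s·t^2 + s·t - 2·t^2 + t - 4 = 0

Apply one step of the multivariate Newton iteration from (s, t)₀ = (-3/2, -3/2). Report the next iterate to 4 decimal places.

(-2.0102, -0.3944)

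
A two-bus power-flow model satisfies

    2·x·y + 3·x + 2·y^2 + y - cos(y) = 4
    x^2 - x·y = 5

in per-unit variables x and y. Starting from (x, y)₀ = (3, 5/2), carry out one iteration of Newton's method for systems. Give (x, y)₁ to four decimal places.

(2.4648, 0.7090)

At (3, 5/2): F = (35.801144, -3.5000).
Jacobian J = [[2·y + 3, 2·x + 4·y + sin(y) + 1], [2·x - y, -x]].
At the point, J = [[8.0000, 17.598472], [3.5000, -3.0000]] (det J = -85.594653).
Solving J·Δ = −F gives Δ = (-0.5352, -1.7910).
Then the next iterate is (x, y)₁ = (2.4648, 0.7090).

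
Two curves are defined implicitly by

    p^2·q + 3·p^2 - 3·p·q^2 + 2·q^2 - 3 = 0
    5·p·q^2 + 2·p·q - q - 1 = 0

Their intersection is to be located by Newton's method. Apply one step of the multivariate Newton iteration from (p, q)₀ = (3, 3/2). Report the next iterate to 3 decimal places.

At (3, 3/2): F = (21.750, 40.250).
Jacobian J = [[2·p·q + 6·p - 3·q^2, p^2 - 6·p·q + 4·q], [5·q^2 + 2·q, 10·p·q + 2·p - 1]].
At the point, J = [[20.250, -12.000], [14.250, 50.000]] (det J = 1183.500).
Solving J·Δ = −F gives Δ = (-1.327, -0.427).
Then the next iterate is (p, q)₁ = (1.673, 1.073).

(1.673, 1.073)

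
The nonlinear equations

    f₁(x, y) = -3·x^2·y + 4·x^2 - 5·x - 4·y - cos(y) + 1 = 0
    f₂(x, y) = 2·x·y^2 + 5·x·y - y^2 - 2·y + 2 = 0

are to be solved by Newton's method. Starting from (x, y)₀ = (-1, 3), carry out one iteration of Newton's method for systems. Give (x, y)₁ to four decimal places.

At (-1, 3): F = (-10.010008, -46.0000).
Jacobian J = [[-6·x·y + 8·x - 5, -3·x^2 + sin(y) - 4], [2·y^2 + 5·y, 4·x·y + 5·x - 2·y - 2]].
At the point, J = [[5.0000, -6.858880], [33.0000, -25.0000]] (det J = 101.343040).
Solving J·Δ = −F gives Δ = (0.6439, -0.9900).
Then the next iterate is (x, y)₁ = (-0.3561, 2.0100).

(-0.3561, 2.0100)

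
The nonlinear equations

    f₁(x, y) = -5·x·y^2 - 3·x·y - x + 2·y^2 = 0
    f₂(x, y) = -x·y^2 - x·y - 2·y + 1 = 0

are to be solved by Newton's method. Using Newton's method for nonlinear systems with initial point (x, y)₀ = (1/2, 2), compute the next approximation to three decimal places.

(0.463, 0.716)

At (1/2, 2): F = (-5.500, -6.000).
Jacobian J = [[-5·y^2 - 3·y - 1, -10·x·y - 3·x + 4·y], [-y^2 - y, -2·x·y - x - 2]].
At the point, J = [[-27.000, -3.500], [-6.000, -4.500]] (det J = 100.500).
Solving J·Δ = −F gives Δ = (-0.037, -1.284).
Then the next iterate is (x, y)₁ = (0.463, 0.716).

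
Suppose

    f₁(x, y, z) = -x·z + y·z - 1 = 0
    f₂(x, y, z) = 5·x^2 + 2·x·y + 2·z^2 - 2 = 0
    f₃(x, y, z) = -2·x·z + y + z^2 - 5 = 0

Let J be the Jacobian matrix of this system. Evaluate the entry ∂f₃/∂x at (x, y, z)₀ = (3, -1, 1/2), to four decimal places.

∂f₃/∂x = -2·z.
At (3, -1, 1/2) this is -1.0000.

-1.0000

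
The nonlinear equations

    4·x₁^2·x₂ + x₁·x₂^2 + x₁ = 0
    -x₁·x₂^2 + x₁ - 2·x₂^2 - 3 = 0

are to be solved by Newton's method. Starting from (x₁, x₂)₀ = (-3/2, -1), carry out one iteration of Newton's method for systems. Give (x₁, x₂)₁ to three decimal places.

At (-3/2, -1): F = (-12.000, -5.000).
Jacobian J = [[8·x₁·x₂ + x₂^2 + 1, 4·x₁^2 + 2·x₁·x₂], [-x₂^2 + 1, -2·x₁·x₂ - 4·x₂]].
At the point, J = [[14.000, 12.000], [0.000, 1.000]] (det J = 14.000).
Solving J·Δ = −F gives Δ = (-3.429, 5.000).
Then the next iterate is (x₁, x₂)₁ = (-4.929, 4.000).

(-4.929, 4.000)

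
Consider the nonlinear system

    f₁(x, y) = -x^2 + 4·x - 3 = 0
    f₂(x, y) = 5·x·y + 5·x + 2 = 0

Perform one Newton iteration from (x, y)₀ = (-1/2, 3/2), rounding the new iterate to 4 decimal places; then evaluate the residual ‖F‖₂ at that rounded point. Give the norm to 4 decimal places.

18.6701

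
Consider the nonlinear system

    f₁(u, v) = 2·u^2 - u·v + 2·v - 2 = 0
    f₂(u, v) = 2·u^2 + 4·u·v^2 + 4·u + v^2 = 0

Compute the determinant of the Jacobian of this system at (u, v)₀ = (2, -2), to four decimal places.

-360.0000

J = [[4·u - v, -u + 2], [4·u + 4·v^2 + 4, 8·u·v + 2·v]].
At the point, J = [[10.0000, 0.0000], [28.0000, -36.0000]].
det J = -360.0000.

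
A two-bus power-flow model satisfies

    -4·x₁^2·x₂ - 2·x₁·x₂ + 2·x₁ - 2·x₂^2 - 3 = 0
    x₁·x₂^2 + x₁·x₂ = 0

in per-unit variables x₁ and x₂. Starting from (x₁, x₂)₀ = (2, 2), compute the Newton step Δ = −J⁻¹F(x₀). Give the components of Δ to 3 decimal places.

(-0.779, -0.733)

At (2, 2): F = (-47.000, 12.000).
Jacobian J = [[-8·x₁·x₂ - 2·x₂ + 2, -4·x₁^2 - 2·x₁ - 4·x₂], [x₂^2 + x₂, 2·x₁·x₂ + x₁]].
At the point, J = [[-34.000, -28.000], [6.000, 10.000]] (det J = -172.000).
Solving J·Δ = −F gives Δ = (-0.779, -0.733).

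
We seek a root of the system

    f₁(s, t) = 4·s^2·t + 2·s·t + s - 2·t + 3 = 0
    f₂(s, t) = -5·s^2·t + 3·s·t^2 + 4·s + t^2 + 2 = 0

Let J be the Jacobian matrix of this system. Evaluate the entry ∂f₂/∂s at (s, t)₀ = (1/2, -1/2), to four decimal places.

7.2500

∂f₂/∂s = -10·s·t + 3·t^2 + 4.
At (1/2, -1/2) this is 7.2500.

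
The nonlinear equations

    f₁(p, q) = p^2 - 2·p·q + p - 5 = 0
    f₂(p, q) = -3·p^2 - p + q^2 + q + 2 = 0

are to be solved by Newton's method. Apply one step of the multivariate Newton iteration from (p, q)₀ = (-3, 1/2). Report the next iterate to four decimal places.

(-1.8114, 1.0219)

At (-3, 1/2): F = (4.0000, -21.2500).
Jacobian J = [[2·p - 2·q + 1, -2·p], [-6·p - 1, 2·q + 1]].
At the point, J = [[-6.0000, 6.0000], [17.0000, 2.0000]] (det J = -114.0000).
Solving J·Δ = −F gives Δ = (1.1886, 0.5219).
Then the next iterate is (p, q)₁ = (-1.8114, 1.0219).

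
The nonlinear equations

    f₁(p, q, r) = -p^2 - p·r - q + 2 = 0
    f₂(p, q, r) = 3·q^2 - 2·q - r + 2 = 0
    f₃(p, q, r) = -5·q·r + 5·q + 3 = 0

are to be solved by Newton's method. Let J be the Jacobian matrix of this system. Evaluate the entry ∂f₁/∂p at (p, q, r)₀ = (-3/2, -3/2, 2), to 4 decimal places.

1.0000

∂f₁/∂p = -2·p - r.
At (-3/2, -3/2, 2) this is 1.0000.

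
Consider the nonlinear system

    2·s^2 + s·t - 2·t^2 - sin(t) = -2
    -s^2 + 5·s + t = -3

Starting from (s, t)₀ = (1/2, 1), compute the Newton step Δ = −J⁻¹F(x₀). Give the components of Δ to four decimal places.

At (1/2, 1): F = (0.158529, 6.2500).
Jacobian J = [[4·s + t, s - 4·t - cos(t)], [-2·s + 5, 1]].
At the point, J = [[3.0000, -4.040302], [4.0000, 1.0000]] (det J = 19.161209).
Solving J·Δ = −F gives Δ = (-1.3261, -0.9454).

(-1.3261, -0.9454)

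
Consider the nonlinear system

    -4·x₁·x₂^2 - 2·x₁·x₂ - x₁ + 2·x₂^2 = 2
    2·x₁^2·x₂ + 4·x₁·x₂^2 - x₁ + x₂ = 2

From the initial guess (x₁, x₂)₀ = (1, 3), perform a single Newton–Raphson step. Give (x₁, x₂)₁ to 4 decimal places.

(0.7197, 1.9324)

At (1, 3): F = (-27.0000, 42.0000).
Jacobian J = [[-4·x₂^2 - 2·x₂ - 1, -8·x₁·x₂ - 2·x₁ + 4·x₂], [4·x₁·x₂ + 4·x₂^2 - 1, 2·x₁^2 + 8·x₁·x₂ + 1]].
At the point, J = [[-43.0000, -14.0000], [47.0000, 27.0000]] (det J = -503.0000).
Solving J·Δ = −F gives Δ = (-0.2803, -1.0676).
Then the next iterate is (x₁, x₂)₁ = (0.7197, 1.9324).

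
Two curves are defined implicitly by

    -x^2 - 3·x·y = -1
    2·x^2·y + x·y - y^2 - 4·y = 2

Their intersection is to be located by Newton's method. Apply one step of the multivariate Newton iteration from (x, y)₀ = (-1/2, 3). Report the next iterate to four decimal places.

At (-1/2, 3): F = (5.2500, -23.0000).
Jacobian J = [[-2·x - 3·y, -3·x], [4·x·y + y, 2·x^2 + x - 2·y - 4]].
At the point, J = [[-8.0000, 1.5000], [-3.0000, -10.0000]] (det J = 84.5000).
Solving J·Δ = −F gives Δ = (0.2130, -2.3639).
Then the next iterate is (x, y)₁ = (-0.2870, 0.6361).

(-0.2870, 0.6361)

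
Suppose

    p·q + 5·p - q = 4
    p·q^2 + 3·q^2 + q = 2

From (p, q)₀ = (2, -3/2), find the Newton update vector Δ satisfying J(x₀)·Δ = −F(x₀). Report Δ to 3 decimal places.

(-1.380, 0.332)

At (2, -3/2): F = (4.500, 7.750).
Jacobian J = [[q + 5, p - 1], [q^2, 2·p·q + 6·q + 1]].
At the point, J = [[3.500, 1.000], [2.250, -14.000]] (det J = -51.250).
Solving J·Δ = −F gives Δ = (-1.380, 0.332).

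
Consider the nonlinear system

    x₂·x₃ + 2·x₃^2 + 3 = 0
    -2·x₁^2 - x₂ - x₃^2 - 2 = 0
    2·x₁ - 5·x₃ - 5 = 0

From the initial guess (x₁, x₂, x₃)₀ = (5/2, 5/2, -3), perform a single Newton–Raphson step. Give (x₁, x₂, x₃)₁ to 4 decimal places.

(2.0263, -1.9000, -0.1895)

At (5/2, 5/2, -3): F = (13.5000, -26.0000, 15.0000).
Jacobian J = [[0, x₃, x₂ + 4·x₃], [-4·x₁, -1, -2·x₃], [2, 0, -5]].
At the point, J = [[0.0000, -3.0000, -9.5000], [-10.0000, -1.0000, 6.0000], [2.0000, 0.0000, -5.0000]] (det J = 95.0000).
Solving J·Δ = −F gives Δ = (-0.4737, -4.4000, 2.8105).
Then the next iterate is (x₁, x₂, x₃)₁ = (2.0263, -1.9000, -0.1895).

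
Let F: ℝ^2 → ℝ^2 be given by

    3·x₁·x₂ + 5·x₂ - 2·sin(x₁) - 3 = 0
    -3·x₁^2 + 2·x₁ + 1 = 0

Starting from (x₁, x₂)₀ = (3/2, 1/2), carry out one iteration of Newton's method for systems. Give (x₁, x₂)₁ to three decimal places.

At (3/2, 1/2): F = (-0.24499, -2.750).
Jacobian J = [[3·x₂ - 2·cos(x₁), 3·x₁ + 5], [-6·x₁ + 2, 0]].
At the point, J = [[1.35853, 9.500], [-7.000, 0.000]] (det J = 66.500).
Solving J·Δ = −F gives Δ = (-0.393, 0.082).
Then the next iterate is (x₁, x₂)₁ = (1.107, 0.582).

(1.107, 0.582)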